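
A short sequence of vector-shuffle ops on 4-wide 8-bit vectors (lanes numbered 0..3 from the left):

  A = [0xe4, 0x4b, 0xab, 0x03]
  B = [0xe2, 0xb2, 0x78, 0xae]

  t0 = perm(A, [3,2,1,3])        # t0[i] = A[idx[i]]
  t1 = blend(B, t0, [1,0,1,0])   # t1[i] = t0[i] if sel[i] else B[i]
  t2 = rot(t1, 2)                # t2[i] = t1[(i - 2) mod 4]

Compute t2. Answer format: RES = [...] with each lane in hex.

  t0: 03 ab 4b 03
  t1: 03 b2 4b ae
  t2: 4b ae 03 b2

RES = [0x4b, 0xae, 0x03, 0xb2]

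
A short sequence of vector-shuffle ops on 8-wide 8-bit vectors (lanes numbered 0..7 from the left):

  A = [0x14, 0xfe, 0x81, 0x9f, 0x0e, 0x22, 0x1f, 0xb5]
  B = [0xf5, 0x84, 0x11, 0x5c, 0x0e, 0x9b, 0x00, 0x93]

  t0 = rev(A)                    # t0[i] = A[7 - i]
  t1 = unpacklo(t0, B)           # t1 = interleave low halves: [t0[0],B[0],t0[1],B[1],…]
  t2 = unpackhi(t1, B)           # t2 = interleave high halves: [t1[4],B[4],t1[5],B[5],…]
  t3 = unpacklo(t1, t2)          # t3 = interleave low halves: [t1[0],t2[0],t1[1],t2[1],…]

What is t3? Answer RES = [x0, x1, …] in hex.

RES = [0xb5, 0x22, 0xf5, 0x0e, 0x1f, 0x11, 0x84, 0x9b]

  t0: b5 1f 22 0e 9f 81 fe 14
  t1: b5 f5 1f 84 22 11 0e 5c
  t2: 22 0e 11 9b 0e 00 5c 93
  t3: b5 22 f5 0e 1f 11 84 9b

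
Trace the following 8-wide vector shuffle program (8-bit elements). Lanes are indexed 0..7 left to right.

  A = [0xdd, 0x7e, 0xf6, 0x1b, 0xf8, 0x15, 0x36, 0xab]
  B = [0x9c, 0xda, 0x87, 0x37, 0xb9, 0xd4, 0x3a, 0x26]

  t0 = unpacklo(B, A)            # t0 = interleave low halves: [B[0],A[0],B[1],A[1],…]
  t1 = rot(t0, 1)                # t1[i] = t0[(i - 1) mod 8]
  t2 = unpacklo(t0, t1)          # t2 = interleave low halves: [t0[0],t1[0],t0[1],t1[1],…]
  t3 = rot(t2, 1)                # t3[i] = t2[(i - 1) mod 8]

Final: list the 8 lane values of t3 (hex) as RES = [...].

RES = [ 0xda  0x9c  0x1b  0xdd  0x9c  0xda  0xdd  0x7e ]

t0 = [0x9c, 0xdd, 0xda, 0x7e, 0x87, 0xf6, 0x37, 0x1b]
t1 = [0x1b, 0x9c, 0xdd, 0xda, 0x7e, 0x87, 0xf6, 0x37]
t2 = [0x9c, 0x1b, 0xdd, 0x9c, 0xda, 0xdd, 0x7e, 0xda]
t3 = [0xda, 0x9c, 0x1b, 0xdd, 0x9c, 0xda, 0xdd, 0x7e]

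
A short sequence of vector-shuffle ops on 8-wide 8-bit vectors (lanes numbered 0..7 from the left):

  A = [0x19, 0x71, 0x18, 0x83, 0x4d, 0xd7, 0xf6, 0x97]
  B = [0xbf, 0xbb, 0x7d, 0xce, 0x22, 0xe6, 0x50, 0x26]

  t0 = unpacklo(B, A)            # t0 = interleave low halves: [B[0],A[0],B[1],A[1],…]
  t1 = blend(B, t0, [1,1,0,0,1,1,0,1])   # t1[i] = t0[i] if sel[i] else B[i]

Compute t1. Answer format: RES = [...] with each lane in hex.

RES = [0xbf, 0x19, 0x7d, 0xce, 0x7d, 0x18, 0x50, 0x83]

t0 = [0xbf, 0x19, 0xbb, 0x71, 0x7d, 0x18, 0xce, 0x83]
t1 = [0xbf, 0x19, 0x7d, 0xce, 0x7d, 0x18, 0x50, 0x83]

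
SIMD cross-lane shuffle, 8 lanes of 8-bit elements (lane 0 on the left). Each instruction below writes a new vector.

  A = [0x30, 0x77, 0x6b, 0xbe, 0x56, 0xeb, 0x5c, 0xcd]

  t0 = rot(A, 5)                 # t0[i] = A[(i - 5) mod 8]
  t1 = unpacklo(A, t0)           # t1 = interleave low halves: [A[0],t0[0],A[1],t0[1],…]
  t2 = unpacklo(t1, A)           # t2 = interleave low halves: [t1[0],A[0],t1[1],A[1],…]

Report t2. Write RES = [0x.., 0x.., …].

RES = [0x30, 0x30, 0xbe, 0x77, 0x77, 0x6b, 0x56, 0xbe]

  t0: be 56 eb 5c cd 30 77 6b
  t1: 30 be 77 56 6b eb be 5c
  t2: 30 30 be 77 77 6b 56 be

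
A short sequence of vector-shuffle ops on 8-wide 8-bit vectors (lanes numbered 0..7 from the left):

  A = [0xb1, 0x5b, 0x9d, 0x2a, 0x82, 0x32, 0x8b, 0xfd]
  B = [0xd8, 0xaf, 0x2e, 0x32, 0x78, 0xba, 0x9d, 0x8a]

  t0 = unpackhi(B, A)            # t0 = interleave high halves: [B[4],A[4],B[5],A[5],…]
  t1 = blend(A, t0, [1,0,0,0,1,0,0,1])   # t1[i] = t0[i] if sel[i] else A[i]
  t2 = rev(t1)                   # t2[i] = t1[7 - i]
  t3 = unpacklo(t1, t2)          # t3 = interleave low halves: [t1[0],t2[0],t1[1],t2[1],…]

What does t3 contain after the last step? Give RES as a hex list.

→ t0 |78|82|ba|32|9d|8b|8a|fd|
→ t1 |78|5b|9d|2a|9d|32|8b|fd|
→ t2 |fd|8b|32|9d|2a|9d|5b|78|
→ t3 |78|fd|5b|8b|9d|32|2a|9d|

RES = [0x78, 0xfd, 0x5b, 0x8b, 0x9d, 0x32, 0x2a, 0x9d]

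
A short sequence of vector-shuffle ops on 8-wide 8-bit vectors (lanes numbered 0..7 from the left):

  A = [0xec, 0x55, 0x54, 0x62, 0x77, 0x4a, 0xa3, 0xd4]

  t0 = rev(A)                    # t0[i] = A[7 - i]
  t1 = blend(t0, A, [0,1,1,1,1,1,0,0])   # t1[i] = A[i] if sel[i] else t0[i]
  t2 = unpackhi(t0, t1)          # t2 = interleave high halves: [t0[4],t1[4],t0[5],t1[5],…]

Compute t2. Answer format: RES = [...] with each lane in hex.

t0 = [0xd4, 0xa3, 0x4a, 0x77, 0x62, 0x54, 0x55, 0xec]
t1 = [0xd4, 0x55, 0x54, 0x62, 0x77, 0x4a, 0x55, 0xec]
t2 = [0x62, 0x77, 0x54, 0x4a, 0x55, 0x55, 0xec, 0xec]

RES = [ 0x62  0x77  0x54  0x4a  0x55  0x55  0xec  0xec ]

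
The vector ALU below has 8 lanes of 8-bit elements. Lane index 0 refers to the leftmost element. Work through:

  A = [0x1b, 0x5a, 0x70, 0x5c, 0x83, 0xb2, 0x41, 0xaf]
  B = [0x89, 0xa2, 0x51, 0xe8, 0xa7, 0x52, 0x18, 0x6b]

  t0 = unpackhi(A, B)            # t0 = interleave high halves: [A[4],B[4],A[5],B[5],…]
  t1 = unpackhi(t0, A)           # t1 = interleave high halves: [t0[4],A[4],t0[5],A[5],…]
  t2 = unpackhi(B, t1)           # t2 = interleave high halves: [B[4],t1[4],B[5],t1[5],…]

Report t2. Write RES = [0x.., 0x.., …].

RES = [ 0xa7  0xaf  0x52  0x41  0x18  0x6b  0x6b  0xaf ]

→ t0 |83|a7|b2|52|41|18|af|6b|
→ t1 |41|83|18|b2|af|41|6b|af|
→ t2 |a7|af|52|41|18|6b|6b|af|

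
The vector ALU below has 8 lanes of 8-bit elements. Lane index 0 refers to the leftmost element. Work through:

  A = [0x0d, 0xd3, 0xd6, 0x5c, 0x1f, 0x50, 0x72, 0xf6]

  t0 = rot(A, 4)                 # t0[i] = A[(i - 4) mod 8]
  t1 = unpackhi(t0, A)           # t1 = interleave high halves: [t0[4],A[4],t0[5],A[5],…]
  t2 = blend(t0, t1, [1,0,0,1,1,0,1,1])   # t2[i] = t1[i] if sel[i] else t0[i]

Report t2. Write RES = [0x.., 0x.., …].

RES = [0x0d, 0x50, 0x72, 0x50, 0xd6, 0xd3, 0x5c, 0xf6]

→ t0 |1f|50|72|f6|0d|d3|d6|5c|
→ t1 |0d|1f|d3|50|d6|72|5c|f6|
→ t2 |0d|50|72|50|d6|d3|5c|f6|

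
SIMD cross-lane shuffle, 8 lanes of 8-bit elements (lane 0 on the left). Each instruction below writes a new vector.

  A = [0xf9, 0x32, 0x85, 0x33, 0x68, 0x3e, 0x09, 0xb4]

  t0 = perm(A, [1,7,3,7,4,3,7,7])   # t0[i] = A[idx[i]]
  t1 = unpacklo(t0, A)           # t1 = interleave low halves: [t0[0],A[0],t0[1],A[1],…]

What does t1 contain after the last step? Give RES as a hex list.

RES = [ 0x32  0xf9  0xb4  0x32  0x33  0x85  0xb4  0x33 ]

→ t0 |32|b4|33|b4|68|33|b4|b4|
→ t1 |32|f9|b4|32|33|85|b4|33|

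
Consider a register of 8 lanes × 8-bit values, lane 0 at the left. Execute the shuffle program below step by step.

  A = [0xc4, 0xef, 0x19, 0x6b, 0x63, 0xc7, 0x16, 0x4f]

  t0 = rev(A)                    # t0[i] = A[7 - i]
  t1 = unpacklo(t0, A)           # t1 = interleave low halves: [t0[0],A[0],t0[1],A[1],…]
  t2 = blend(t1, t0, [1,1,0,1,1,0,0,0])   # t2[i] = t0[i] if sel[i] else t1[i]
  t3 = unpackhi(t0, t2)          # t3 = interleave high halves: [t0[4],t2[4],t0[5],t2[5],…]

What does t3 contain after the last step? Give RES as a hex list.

RES = [ 0x6b  0x6b  0x19  0x19  0xef  0x63  0xc4  0x6b ]

  t0: 4f 16 c7 63 6b 19 ef c4
  t1: 4f c4 16 ef c7 19 63 6b
  t2: 4f 16 16 63 6b 19 63 6b
  t3: 6b 6b 19 19 ef 63 c4 6b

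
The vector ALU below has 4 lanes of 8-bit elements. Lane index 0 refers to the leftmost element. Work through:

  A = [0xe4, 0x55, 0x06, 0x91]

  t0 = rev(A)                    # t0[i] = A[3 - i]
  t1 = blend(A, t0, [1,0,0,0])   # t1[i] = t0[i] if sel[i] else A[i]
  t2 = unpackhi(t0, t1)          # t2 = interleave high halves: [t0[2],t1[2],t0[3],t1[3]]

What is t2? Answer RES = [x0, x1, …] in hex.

RES = [0x55, 0x06, 0xe4, 0x91]

t0 = [0x91, 0x06, 0x55, 0xe4]
t1 = [0x91, 0x55, 0x06, 0x91]
t2 = [0x55, 0x06, 0xe4, 0x91]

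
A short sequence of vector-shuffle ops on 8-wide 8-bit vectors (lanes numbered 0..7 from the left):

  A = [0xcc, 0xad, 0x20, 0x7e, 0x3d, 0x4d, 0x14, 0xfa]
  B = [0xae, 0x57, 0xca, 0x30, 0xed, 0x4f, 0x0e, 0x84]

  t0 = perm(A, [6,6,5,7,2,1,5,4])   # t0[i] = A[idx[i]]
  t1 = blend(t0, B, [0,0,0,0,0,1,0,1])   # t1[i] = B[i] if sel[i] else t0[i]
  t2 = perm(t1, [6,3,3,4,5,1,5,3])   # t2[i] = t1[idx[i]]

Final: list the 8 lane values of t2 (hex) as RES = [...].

t0 = [0x14, 0x14, 0x4d, 0xfa, 0x20, 0xad, 0x4d, 0x3d]
t1 = [0x14, 0x14, 0x4d, 0xfa, 0x20, 0x4f, 0x4d, 0x84]
t2 = [0x4d, 0xfa, 0xfa, 0x20, 0x4f, 0x14, 0x4f, 0xfa]

RES = [ 0x4d  0xfa  0xfa  0x20  0x4f  0x14  0x4f  0xfa ]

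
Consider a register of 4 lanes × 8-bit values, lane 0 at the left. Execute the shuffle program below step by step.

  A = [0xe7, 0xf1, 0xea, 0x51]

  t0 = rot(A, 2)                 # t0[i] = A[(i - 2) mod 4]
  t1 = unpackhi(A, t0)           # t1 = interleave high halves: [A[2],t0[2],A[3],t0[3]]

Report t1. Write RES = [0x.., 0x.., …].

RES = [ 0xea  0xe7  0x51  0xf1 ]

t0 = [0xea, 0x51, 0xe7, 0xf1]
t1 = [0xea, 0xe7, 0x51, 0xf1]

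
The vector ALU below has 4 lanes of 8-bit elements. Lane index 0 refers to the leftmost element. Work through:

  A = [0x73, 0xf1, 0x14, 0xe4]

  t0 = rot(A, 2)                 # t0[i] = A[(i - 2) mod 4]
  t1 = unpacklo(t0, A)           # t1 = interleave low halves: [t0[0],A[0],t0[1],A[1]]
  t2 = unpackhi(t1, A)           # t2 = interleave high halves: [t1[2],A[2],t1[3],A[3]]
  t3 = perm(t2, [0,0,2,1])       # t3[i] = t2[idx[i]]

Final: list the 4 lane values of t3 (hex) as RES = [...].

t0 = [0x14, 0xe4, 0x73, 0xf1]
t1 = [0x14, 0x73, 0xe4, 0xf1]
t2 = [0xe4, 0x14, 0xf1, 0xe4]
t3 = [0xe4, 0xe4, 0xf1, 0x14]

RES = [ 0xe4  0xe4  0xf1  0x14 ]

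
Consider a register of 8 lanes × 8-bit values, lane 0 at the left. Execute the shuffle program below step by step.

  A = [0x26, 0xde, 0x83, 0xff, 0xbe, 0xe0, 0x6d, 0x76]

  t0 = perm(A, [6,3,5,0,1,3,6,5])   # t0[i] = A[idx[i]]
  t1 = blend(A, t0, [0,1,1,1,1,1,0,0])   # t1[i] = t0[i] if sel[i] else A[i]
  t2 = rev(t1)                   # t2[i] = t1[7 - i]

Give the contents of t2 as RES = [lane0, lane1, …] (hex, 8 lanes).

RES = [0x76, 0x6d, 0xff, 0xde, 0x26, 0xe0, 0xff, 0x26]

t0 = [0x6d, 0xff, 0xe0, 0x26, 0xde, 0xff, 0x6d, 0xe0]
t1 = [0x26, 0xff, 0xe0, 0x26, 0xde, 0xff, 0x6d, 0x76]
t2 = [0x76, 0x6d, 0xff, 0xde, 0x26, 0xe0, 0xff, 0x26]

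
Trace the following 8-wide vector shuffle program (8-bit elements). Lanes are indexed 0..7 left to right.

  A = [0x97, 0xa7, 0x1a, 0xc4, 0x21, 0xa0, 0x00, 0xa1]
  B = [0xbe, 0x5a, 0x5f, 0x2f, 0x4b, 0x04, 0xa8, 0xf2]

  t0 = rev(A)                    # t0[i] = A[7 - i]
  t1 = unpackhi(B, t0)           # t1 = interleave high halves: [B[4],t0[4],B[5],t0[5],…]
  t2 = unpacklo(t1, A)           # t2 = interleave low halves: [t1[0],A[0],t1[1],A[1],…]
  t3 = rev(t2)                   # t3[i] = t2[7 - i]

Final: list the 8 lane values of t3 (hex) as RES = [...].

RES = [0xc4, 0x1a, 0x1a, 0x04, 0xa7, 0xc4, 0x97, 0x4b]

  t0: a1 00 a0 21 c4 1a a7 97
  t1: 4b c4 04 1a a8 a7 f2 97
  t2: 4b 97 c4 a7 04 1a 1a c4
  t3: c4 1a 1a 04 a7 c4 97 4b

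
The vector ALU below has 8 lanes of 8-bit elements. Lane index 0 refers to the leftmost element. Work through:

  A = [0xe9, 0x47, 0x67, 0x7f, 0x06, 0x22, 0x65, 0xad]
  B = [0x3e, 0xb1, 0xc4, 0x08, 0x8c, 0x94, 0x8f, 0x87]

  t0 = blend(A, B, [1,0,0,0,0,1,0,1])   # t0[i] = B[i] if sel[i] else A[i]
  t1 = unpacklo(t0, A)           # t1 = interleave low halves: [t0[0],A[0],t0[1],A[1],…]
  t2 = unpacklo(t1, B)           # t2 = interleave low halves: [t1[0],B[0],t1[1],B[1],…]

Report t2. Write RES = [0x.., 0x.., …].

→ t0 |3e|47|67|7f|06|94|65|87|
→ t1 |3e|e9|47|47|67|67|7f|7f|
→ t2 |3e|3e|e9|b1|47|c4|47|08|

RES = [ 0x3e  0x3e  0xe9  0xb1  0x47  0xc4  0x47  0x08 ]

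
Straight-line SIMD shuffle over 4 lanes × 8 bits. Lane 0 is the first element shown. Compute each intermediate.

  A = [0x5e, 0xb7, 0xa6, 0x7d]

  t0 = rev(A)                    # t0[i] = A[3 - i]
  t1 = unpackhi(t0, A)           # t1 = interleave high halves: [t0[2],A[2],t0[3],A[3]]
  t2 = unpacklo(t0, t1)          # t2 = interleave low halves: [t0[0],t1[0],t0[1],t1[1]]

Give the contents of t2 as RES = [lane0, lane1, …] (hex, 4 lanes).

RES = [0x7d, 0xb7, 0xa6, 0xa6]

  t0: 7d a6 b7 5e
  t1: b7 a6 5e 7d
  t2: 7d b7 a6 a6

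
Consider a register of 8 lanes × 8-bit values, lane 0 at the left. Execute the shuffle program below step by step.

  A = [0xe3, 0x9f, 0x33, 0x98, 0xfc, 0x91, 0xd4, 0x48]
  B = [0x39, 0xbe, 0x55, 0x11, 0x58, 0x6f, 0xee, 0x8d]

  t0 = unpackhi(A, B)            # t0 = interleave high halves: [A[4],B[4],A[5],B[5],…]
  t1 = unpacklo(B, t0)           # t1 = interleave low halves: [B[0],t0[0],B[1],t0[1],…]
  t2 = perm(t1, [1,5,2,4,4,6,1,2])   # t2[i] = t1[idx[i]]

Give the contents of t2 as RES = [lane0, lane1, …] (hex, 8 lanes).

  t0: fc 58 91 6f d4 ee 48 8d
  t1: 39 fc be 58 55 91 11 6f
  t2: fc 91 be 55 55 11 fc be

RES = [ 0xfc  0x91  0xbe  0x55  0x55  0x11  0xfc  0xbe ]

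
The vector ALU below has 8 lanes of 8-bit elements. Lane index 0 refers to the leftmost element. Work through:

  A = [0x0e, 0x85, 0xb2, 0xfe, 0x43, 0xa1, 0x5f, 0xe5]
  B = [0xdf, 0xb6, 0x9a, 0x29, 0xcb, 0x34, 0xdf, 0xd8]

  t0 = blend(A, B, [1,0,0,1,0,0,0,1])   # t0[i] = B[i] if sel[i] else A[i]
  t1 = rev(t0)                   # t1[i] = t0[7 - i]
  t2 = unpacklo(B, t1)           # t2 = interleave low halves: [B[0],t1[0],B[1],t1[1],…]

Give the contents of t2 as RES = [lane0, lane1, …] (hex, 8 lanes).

RES = [0xdf, 0xd8, 0xb6, 0x5f, 0x9a, 0xa1, 0x29, 0x43]

  t0: df 85 b2 29 43 a1 5f d8
  t1: d8 5f a1 43 29 b2 85 df
  t2: df d8 b6 5f 9a a1 29 43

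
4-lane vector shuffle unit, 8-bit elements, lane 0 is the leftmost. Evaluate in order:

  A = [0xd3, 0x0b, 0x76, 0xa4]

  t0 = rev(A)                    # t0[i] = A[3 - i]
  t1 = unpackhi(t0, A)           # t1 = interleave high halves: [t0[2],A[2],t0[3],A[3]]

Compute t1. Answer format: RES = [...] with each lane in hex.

→ t0 |a4|76|0b|d3|
→ t1 |0b|76|d3|a4|

RES = [ 0x0b  0x76  0xd3  0xa4 ]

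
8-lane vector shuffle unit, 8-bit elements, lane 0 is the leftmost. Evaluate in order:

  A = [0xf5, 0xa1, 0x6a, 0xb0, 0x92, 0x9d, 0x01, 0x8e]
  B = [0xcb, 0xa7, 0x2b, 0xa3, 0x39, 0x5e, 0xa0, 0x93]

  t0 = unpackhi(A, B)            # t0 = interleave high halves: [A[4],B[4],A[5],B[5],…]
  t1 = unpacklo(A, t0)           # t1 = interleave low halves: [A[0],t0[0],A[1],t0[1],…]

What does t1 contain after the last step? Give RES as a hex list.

t0 = [0x92, 0x39, 0x9d, 0x5e, 0x01, 0xa0, 0x8e, 0x93]
t1 = [0xf5, 0x92, 0xa1, 0x39, 0x6a, 0x9d, 0xb0, 0x5e]

RES = [ 0xf5  0x92  0xa1  0x39  0x6a  0x9d  0xb0  0x5e ]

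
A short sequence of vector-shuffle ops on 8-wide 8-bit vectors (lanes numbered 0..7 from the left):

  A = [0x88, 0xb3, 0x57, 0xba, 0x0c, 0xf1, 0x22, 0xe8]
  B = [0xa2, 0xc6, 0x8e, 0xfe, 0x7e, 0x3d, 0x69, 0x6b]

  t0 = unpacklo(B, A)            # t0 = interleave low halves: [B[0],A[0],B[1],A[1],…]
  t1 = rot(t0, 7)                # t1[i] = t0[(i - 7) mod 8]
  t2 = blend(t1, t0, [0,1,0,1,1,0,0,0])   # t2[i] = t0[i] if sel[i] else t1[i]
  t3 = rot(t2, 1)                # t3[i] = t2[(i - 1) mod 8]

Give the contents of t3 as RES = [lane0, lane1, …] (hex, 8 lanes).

  t0: a2 88 c6 b3 8e 57 fe ba
  t1: 88 c6 b3 8e 57 fe ba a2
  t2: 88 88 b3 b3 8e fe ba a2
  t3: a2 88 88 b3 b3 8e fe ba

RES = [ 0xa2  0x88  0x88  0xb3  0xb3  0x8e  0xfe  0xba ]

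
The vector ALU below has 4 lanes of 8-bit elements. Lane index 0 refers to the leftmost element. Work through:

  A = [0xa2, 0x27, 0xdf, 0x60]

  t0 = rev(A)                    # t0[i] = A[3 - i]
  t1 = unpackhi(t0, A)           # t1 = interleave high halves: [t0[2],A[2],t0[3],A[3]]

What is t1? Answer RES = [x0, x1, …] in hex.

t0 = [0x60, 0xdf, 0x27, 0xa2]
t1 = [0x27, 0xdf, 0xa2, 0x60]

RES = [0x27, 0xdf, 0xa2, 0x60]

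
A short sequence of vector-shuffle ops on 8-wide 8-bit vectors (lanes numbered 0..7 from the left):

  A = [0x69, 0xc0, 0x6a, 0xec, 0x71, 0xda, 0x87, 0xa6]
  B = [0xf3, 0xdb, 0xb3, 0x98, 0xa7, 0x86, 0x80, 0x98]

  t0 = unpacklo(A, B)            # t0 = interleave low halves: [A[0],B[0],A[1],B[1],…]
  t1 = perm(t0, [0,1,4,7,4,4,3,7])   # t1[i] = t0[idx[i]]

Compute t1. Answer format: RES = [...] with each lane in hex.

RES = [ 0x69  0xf3  0x6a  0x98  0x6a  0x6a  0xdb  0x98 ]

  t0: 69 f3 c0 db 6a b3 ec 98
  t1: 69 f3 6a 98 6a 6a db 98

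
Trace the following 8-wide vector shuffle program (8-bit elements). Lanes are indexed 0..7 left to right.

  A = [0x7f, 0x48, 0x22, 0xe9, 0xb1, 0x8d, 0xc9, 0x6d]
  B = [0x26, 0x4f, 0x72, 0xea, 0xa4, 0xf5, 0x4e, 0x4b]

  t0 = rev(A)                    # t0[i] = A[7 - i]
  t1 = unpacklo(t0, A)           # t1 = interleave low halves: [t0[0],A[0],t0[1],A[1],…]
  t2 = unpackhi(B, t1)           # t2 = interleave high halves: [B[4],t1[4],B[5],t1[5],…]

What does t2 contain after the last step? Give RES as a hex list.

  t0: 6d c9 8d b1 e9 22 48 7f
  t1: 6d 7f c9 48 8d 22 b1 e9
  t2: a4 8d f5 22 4e b1 4b e9

RES = [0xa4, 0x8d, 0xf5, 0x22, 0x4e, 0xb1, 0x4b, 0xe9]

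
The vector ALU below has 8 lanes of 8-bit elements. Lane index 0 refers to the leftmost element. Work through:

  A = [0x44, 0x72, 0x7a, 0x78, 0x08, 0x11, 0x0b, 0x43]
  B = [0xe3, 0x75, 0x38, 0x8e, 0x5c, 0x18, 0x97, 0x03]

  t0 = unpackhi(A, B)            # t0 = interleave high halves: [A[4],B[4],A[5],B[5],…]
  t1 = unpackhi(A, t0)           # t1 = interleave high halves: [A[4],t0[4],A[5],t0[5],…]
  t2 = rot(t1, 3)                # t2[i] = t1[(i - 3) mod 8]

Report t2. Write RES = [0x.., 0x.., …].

→ t0 |08|5c|11|18|0b|97|43|03|
→ t1 |08|0b|11|97|0b|43|43|03|
→ t2 |43|43|03|08|0b|11|97|0b|

RES = [0x43, 0x43, 0x03, 0x08, 0x0b, 0x11, 0x97, 0x0b]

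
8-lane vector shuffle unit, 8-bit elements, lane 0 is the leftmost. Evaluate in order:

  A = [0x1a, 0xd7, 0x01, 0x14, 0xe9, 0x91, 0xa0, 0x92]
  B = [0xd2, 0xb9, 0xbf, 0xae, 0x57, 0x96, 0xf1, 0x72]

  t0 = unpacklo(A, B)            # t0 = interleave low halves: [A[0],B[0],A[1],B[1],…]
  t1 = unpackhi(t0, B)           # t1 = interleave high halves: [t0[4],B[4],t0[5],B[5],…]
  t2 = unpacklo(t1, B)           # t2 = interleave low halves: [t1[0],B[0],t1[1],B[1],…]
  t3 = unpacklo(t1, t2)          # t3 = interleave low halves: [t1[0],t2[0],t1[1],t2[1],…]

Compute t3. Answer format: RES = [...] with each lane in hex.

→ t0 |1a|d2|d7|b9|01|bf|14|ae|
→ t1 |01|57|bf|96|14|f1|ae|72|
→ t2 |01|d2|57|b9|bf|bf|96|ae|
→ t3 |01|01|57|d2|bf|57|96|b9|

RES = [ 0x01  0x01  0x57  0xd2  0xbf  0x57  0x96  0xb9 ]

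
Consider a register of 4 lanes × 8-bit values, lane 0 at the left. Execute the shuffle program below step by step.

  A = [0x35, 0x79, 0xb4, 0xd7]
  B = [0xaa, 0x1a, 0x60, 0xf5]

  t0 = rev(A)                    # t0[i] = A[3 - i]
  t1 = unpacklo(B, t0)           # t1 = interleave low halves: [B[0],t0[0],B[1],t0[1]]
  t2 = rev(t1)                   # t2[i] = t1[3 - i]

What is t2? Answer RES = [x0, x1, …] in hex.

  t0: d7 b4 79 35
  t1: aa d7 1a b4
  t2: b4 1a d7 aa

RES = [0xb4, 0x1a, 0xd7, 0xaa]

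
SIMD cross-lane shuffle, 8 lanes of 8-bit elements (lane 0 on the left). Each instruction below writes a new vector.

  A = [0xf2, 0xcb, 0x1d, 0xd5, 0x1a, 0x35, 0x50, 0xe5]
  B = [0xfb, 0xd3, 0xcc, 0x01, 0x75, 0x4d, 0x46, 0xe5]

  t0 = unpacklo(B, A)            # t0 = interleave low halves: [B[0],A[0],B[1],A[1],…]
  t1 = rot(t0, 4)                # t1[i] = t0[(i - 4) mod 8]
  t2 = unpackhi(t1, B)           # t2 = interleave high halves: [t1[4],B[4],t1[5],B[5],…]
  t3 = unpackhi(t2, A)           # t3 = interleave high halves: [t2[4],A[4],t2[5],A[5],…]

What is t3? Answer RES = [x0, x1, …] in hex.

RES = [ 0xd3  0x1a  0x46  0x35  0xcb  0x50  0xe5  0xe5 ]

t0 = [0xfb, 0xf2, 0xd3, 0xcb, 0xcc, 0x1d, 0x01, 0xd5]
t1 = [0xcc, 0x1d, 0x01, 0xd5, 0xfb, 0xf2, 0xd3, 0xcb]
t2 = [0xfb, 0x75, 0xf2, 0x4d, 0xd3, 0x46, 0xcb, 0xe5]
t3 = [0xd3, 0x1a, 0x46, 0x35, 0xcb, 0x50, 0xe5, 0xe5]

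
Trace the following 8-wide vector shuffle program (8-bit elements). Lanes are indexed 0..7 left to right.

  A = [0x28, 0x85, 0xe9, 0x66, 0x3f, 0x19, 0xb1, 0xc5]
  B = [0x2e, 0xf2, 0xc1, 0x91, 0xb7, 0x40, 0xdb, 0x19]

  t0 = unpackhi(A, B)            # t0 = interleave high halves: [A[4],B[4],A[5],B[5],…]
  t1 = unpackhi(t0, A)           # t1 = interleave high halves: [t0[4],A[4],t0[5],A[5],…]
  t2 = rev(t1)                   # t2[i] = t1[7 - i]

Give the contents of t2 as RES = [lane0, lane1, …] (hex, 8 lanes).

RES = [ 0xc5  0x19  0xb1  0xc5  0x19  0xdb  0x3f  0xb1 ]

t0 = [0x3f, 0xb7, 0x19, 0x40, 0xb1, 0xdb, 0xc5, 0x19]
t1 = [0xb1, 0x3f, 0xdb, 0x19, 0xc5, 0xb1, 0x19, 0xc5]
t2 = [0xc5, 0x19, 0xb1, 0xc5, 0x19, 0xdb, 0x3f, 0xb1]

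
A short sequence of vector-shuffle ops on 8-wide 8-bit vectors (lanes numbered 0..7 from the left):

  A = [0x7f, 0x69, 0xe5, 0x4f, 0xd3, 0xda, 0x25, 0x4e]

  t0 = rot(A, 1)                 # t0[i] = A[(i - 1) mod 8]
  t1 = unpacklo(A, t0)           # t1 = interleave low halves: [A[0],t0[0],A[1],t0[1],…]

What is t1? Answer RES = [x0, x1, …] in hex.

t0 = [0x4e, 0x7f, 0x69, 0xe5, 0x4f, 0xd3, 0xda, 0x25]
t1 = [0x7f, 0x4e, 0x69, 0x7f, 0xe5, 0x69, 0x4f, 0xe5]

RES = [ 0x7f  0x4e  0x69  0x7f  0xe5  0x69  0x4f  0xe5 ]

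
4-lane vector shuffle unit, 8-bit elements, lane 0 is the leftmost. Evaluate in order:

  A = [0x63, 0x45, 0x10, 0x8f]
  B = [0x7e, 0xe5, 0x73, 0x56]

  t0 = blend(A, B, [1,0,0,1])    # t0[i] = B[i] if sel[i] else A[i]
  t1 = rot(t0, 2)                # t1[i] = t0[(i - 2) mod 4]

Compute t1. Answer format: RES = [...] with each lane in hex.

  t0: 7e 45 10 56
  t1: 10 56 7e 45

RES = [ 0x10  0x56  0x7e  0x45 ]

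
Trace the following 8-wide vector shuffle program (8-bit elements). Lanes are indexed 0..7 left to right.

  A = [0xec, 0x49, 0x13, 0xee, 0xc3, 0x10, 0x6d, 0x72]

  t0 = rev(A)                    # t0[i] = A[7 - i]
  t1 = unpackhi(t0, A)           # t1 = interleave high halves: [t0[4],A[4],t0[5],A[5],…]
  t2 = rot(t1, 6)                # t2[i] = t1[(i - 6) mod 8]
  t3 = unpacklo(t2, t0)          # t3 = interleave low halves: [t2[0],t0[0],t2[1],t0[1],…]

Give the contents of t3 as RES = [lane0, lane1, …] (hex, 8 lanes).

→ t0 |72|6d|10|c3|ee|13|49|ec|
→ t1 |ee|c3|13|10|49|6d|ec|72|
→ t2 |13|10|49|6d|ec|72|ee|c3|
→ t3 |13|72|10|6d|49|10|6d|c3|

RES = [0x13, 0x72, 0x10, 0x6d, 0x49, 0x10, 0x6d, 0xc3]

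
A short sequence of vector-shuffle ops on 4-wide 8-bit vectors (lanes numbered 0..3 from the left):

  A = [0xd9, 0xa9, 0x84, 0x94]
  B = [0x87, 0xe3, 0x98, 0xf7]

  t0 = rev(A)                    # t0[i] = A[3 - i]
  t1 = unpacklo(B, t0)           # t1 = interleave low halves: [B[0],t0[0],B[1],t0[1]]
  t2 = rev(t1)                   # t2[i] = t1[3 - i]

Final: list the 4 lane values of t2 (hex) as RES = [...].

→ t0 |94|84|a9|d9|
→ t1 |87|94|e3|84|
→ t2 |84|e3|94|87|

RES = [0x84, 0xe3, 0x94, 0x87]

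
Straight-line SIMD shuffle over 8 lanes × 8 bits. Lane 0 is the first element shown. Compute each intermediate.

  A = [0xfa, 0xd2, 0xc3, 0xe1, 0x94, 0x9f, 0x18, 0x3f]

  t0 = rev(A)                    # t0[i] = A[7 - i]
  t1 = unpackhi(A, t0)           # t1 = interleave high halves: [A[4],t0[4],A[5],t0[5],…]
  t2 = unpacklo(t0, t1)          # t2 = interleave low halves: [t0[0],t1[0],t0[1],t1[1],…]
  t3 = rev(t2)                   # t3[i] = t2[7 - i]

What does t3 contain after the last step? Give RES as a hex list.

  t0: 3f 18 9f 94 e1 c3 d2 fa
  t1: 94 e1 9f c3 18 d2 3f fa
  t2: 3f 94 18 e1 9f 9f 94 c3
  t3: c3 94 9f 9f e1 18 94 3f

RES = [ 0xc3  0x94  0x9f  0x9f  0xe1  0x18  0x94  0x3f ]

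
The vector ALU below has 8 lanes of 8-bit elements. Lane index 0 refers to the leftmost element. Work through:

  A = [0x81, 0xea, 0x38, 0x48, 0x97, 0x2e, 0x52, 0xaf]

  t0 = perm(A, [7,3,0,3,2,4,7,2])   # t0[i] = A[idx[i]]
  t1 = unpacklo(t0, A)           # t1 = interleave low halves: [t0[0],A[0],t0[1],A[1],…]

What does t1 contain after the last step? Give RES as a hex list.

t0 = [0xaf, 0x48, 0x81, 0x48, 0x38, 0x97, 0xaf, 0x38]
t1 = [0xaf, 0x81, 0x48, 0xea, 0x81, 0x38, 0x48, 0x48]

RES = [0xaf, 0x81, 0x48, 0xea, 0x81, 0x38, 0x48, 0x48]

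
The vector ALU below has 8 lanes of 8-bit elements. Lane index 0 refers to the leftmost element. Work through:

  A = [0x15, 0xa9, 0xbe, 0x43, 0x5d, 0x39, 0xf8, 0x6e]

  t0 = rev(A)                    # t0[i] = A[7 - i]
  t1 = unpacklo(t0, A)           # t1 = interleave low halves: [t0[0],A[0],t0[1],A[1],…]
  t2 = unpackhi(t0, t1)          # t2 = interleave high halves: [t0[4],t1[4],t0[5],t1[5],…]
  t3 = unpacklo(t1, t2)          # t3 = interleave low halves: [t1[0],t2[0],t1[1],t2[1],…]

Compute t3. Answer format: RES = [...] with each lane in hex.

→ t0 |6e|f8|39|5d|43|be|a9|15|
→ t1 |6e|15|f8|a9|39|be|5d|43|
→ t2 |43|39|be|be|a9|5d|15|43|
→ t3 |6e|43|15|39|f8|be|a9|be|

RES = [ 0x6e  0x43  0x15  0x39  0xf8  0xbe  0xa9  0xbe ]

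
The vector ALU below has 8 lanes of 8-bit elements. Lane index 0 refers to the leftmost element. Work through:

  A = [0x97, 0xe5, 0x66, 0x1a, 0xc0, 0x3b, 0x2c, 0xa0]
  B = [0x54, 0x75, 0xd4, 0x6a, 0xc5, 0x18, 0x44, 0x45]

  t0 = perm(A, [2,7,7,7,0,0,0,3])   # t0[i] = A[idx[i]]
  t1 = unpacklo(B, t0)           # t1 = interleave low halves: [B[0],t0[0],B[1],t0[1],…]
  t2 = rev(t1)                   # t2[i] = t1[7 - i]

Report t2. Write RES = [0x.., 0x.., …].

RES = [0xa0, 0x6a, 0xa0, 0xd4, 0xa0, 0x75, 0x66, 0x54]

t0 = [0x66, 0xa0, 0xa0, 0xa0, 0x97, 0x97, 0x97, 0x1a]
t1 = [0x54, 0x66, 0x75, 0xa0, 0xd4, 0xa0, 0x6a, 0xa0]
t2 = [0xa0, 0x6a, 0xa0, 0xd4, 0xa0, 0x75, 0x66, 0x54]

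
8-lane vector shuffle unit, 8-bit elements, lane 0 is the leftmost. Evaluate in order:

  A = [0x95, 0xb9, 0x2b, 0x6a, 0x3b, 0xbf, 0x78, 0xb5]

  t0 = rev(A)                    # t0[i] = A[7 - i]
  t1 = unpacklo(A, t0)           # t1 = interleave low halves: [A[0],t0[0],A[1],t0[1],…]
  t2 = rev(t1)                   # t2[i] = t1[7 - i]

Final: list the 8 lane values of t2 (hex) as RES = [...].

RES = [0x3b, 0x6a, 0xbf, 0x2b, 0x78, 0xb9, 0xb5, 0x95]

t0 = [0xb5, 0x78, 0xbf, 0x3b, 0x6a, 0x2b, 0xb9, 0x95]
t1 = [0x95, 0xb5, 0xb9, 0x78, 0x2b, 0xbf, 0x6a, 0x3b]
t2 = [0x3b, 0x6a, 0xbf, 0x2b, 0x78, 0xb9, 0xb5, 0x95]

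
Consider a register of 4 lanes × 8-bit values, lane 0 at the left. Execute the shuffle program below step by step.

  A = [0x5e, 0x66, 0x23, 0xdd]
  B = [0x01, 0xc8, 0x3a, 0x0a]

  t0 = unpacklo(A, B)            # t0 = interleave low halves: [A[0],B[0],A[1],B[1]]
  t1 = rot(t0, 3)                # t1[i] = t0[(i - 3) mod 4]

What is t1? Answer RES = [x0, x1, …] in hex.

RES = [ 0x01  0x66  0xc8  0x5e ]

  t0: 5e 01 66 c8
  t1: 01 66 c8 5e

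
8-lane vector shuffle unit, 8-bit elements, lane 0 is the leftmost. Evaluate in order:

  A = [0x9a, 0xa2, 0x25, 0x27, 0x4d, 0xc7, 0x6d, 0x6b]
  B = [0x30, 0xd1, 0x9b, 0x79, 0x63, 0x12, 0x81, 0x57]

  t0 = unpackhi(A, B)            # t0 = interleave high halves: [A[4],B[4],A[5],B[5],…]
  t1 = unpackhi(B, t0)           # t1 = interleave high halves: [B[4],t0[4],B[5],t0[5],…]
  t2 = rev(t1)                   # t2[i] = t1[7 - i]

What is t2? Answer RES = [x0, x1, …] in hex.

→ t0 |4d|63|c7|12|6d|81|6b|57|
→ t1 |63|6d|12|81|81|6b|57|57|
→ t2 |57|57|6b|81|81|12|6d|63|

RES = [ 0x57  0x57  0x6b  0x81  0x81  0x12  0x6d  0x63 ]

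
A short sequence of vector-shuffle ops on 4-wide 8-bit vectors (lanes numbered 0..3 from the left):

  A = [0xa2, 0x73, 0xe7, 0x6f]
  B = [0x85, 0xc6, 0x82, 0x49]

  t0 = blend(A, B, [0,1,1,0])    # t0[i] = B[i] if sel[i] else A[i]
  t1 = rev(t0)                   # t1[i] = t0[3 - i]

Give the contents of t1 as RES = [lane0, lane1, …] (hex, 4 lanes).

t0 = [0xa2, 0xc6, 0x82, 0x6f]
t1 = [0x6f, 0x82, 0xc6, 0xa2]

RES = [0x6f, 0x82, 0xc6, 0xa2]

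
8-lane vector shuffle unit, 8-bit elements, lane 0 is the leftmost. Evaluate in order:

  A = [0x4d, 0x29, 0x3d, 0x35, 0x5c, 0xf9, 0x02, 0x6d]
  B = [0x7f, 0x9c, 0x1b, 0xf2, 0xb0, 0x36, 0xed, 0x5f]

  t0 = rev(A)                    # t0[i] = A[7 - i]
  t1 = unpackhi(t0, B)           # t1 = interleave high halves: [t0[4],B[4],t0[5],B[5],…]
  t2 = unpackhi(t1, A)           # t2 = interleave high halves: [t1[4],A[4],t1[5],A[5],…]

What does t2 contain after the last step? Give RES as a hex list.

t0 = [0x6d, 0x02, 0xf9, 0x5c, 0x35, 0x3d, 0x29, 0x4d]
t1 = [0x35, 0xb0, 0x3d, 0x36, 0x29, 0xed, 0x4d, 0x5f]
t2 = [0x29, 0x5c, 0xed, 0xf9, 0x4d, 0x02, 0x5f, 0x6d]

RES = [0x29, 0x5c, 0xed, 0xf9, 0x4d, 0x02, 0x5f, 0x6d]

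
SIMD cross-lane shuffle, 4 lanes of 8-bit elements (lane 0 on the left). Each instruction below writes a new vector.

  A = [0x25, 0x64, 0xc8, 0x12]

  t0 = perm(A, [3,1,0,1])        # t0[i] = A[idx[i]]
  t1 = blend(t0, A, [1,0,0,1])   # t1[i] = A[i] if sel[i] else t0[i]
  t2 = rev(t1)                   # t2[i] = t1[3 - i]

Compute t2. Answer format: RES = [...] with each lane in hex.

RES = [ 0x12  0x25  0x64  0x25 ]

  t0: 12 64 25 64
  t1: 25 64 25 12
  t2: 12 25 64 25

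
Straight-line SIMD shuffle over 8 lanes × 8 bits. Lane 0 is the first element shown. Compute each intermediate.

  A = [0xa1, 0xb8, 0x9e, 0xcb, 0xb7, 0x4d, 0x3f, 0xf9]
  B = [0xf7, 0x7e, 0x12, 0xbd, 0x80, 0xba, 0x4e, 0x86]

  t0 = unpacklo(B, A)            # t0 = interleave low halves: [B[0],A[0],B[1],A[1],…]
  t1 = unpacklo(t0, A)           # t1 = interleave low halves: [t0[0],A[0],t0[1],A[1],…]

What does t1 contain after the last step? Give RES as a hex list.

RES = [0xf7, 0xa1, 0xa1, 0xb8, 0x7e, 0x9e, 0xb8, 0xcb]

→ t0 |f7|a1|7e|b8|12|9e|bd|cb|
→ t1 |f7|a1|a1|b8|7e|9e|b8|cb|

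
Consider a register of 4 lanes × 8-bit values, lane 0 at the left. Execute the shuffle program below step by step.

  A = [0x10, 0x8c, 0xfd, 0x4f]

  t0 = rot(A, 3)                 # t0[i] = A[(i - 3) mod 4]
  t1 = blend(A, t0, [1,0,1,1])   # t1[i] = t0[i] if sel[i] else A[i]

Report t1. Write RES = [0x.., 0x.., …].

RES = [ 0x8c  0x8c  0x4f  0x10 ]

→ t0 |8c|fd|4f|10|
→ t1 |8c|8c|4f|10|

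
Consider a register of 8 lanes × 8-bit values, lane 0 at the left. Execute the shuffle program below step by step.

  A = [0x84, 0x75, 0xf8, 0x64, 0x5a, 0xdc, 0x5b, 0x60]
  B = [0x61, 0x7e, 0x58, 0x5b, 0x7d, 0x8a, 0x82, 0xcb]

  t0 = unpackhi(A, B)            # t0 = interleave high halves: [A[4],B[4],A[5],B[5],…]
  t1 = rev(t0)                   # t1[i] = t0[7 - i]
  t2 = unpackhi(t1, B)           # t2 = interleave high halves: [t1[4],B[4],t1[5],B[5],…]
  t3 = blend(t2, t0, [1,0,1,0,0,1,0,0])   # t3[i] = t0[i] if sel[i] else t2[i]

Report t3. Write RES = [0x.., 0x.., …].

t0 = [0x5a, 0x7d, 0xdc, 0x8a, 0x5b, 0x82, 0x60, 0xcb]
t1 = [0xcb, 0x60, 0x82, 0x5b, 0x8a, 0xdc, 0x7d, 0x5a]
t2 = [0x8a, 0x7d, 0xdc, 0x8a, 0x7d, 0x82, 0x5a, 0xcb]
t3 = [0x5a, 0x7d, 0xdc, 0x8a, 0x7d, 0x82, 0x5a, 0xcb]

RES = [0x5a, 0x7d, 0xdc, 0x8a, 0x7d, 0x82, 0x5a, 0xcb]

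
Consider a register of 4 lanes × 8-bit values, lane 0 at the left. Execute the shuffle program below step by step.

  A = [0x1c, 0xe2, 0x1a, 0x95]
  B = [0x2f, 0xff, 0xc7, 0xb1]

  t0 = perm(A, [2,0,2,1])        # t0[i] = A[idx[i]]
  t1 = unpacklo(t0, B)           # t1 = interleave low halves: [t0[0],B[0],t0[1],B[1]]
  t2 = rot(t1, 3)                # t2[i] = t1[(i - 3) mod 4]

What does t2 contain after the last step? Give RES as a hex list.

t0 = [0x1a, 0x1c, 0x1a, 0xe2]
t1 = [0x1a, 0x2f, 0x1c, 0xff]
t2 = [0x2f, 0x1c, 0xff, 0x1a]

RES = [0x2f, 0x1c, 0xff, 0x1a]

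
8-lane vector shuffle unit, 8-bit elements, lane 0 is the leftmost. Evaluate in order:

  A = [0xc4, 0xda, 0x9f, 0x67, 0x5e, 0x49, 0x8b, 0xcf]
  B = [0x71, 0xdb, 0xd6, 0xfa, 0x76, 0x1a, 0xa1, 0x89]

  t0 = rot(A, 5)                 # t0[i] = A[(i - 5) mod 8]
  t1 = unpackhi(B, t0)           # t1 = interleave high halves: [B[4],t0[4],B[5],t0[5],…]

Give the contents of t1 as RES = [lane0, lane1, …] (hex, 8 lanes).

RES = [ 0x76  0xcf  0x1a  0xc4  0xa1  0xda  0x89  0x9f ]

t0 = [0x67, 0x5e, 0x49, 0x8b, 0xcf, 0xc4, 0xda, 0x9f]
t1 = [0x76, 0xcf, 0x1a, 0xc4, 0xa1, 0xda, 0x89, 0x9f]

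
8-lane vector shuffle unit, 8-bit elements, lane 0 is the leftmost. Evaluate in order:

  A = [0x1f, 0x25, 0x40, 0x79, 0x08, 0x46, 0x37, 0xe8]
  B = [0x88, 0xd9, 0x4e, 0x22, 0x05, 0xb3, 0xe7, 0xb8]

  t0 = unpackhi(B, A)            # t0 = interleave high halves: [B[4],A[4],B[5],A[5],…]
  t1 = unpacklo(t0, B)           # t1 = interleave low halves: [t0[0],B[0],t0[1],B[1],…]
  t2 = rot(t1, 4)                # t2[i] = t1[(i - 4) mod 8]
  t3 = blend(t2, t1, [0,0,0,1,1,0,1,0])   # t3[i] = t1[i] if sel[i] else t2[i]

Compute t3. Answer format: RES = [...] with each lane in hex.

t0 = [0x05, 0x08, 0xb3, 0x46, 0xe7, 0x37, 0xb8, 0xe8]
t1 = [0x05, 0x88, 0x08, 0xd9, 0xb3, 0x4e, 0x46, 0x22]
t2 = [0xb3, 0x4e, 0x46, 0x22, 0x05, 0x88, 0x08, 0xd9]
t3 = [0xb3, 0x4e, 0x46, 0xd9, 0xb3, 0x88, 0x46, 0xd9]

RES = [0xb3, 0x4e, 0x46, 0xd9, 0xb3, 0x88, 0x46, 0xd9]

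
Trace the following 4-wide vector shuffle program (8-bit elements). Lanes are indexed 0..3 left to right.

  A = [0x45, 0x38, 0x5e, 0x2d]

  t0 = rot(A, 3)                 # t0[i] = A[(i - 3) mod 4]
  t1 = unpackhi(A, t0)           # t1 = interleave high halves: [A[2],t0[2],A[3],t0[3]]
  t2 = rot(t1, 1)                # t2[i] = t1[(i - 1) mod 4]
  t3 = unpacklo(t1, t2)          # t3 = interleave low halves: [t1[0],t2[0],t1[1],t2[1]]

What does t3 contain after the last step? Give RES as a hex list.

  t0: 38 5e 2d 45
  t1: 5e 2d 2d 45
  t2: 45 5e 2d 2d
  t3: 5e 45 2d 5e

RES = [ 0x5e  0x45  0x2d  0x5e ]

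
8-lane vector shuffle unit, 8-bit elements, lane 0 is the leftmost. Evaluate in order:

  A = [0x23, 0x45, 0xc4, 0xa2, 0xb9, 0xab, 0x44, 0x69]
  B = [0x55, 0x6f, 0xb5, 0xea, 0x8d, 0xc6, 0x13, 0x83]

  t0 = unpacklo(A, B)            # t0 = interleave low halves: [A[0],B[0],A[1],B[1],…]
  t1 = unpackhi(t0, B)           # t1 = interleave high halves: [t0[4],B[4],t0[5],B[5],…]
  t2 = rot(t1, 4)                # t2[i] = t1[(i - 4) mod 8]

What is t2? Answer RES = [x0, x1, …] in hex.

t0 = [0x23, 0x55, 0x45, 0x6f, 0xc4, 0xb5, 0xa2, 0xea]
t1 = [0xc4, 0x8d, 0xb5, 0xc6, 0xa2, 0x13, 0xea, 0x83]
t2 = [0xa2, 0x13, 0xea, 0x83, 0xc4, 0x8d, 0xb5, 0xc6]

RES = [ 0xa2  0x13  0xea  0x83  0xc4  0x8d  0xb5  0xc6 ]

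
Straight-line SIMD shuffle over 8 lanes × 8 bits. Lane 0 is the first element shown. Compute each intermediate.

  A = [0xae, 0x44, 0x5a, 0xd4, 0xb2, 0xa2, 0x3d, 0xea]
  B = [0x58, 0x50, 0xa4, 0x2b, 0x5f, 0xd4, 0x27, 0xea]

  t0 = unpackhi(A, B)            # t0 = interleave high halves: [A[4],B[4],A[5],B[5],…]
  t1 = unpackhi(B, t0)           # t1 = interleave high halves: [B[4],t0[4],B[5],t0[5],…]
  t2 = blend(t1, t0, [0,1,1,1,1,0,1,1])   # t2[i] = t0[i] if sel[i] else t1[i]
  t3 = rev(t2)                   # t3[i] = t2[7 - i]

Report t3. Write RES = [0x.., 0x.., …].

  t0: b2 5f a2 d4 3d 27 ea ea
  t1: 5f 3d d4 27 27 ea ea ea
  t2: 5f 5f a2 d4 3d ea ea ea
  t3: ea ea ea 3d d4 a2 5f 5f

RES = [ 0xea  0xea  0xea  0x3d  0xd4  0xa2  0x5f  0x5f ]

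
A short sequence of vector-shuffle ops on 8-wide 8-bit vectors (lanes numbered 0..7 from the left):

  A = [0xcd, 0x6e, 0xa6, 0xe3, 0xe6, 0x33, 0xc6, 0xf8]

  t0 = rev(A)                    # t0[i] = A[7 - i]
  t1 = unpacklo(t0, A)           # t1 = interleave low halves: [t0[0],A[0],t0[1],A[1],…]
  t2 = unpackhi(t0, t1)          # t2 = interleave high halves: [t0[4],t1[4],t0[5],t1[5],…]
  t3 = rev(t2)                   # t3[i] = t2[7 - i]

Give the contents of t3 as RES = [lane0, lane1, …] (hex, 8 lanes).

→ t0 |f8|c6|33|e6|e3|a6|6e|cd|
→ t1 |f8|cd|c6|6e|33|a6|e6|e3|
→ t2 |e3|33|a6|a6|6e|e6|cd|e3|
→ t3 |e3|cd|e6|6e|a6|a6|33|e3|

RES = [0xe3, 0xcd, 0xe6, 0x6e, 0xa6, 0xa6, 0x33, 0xe3]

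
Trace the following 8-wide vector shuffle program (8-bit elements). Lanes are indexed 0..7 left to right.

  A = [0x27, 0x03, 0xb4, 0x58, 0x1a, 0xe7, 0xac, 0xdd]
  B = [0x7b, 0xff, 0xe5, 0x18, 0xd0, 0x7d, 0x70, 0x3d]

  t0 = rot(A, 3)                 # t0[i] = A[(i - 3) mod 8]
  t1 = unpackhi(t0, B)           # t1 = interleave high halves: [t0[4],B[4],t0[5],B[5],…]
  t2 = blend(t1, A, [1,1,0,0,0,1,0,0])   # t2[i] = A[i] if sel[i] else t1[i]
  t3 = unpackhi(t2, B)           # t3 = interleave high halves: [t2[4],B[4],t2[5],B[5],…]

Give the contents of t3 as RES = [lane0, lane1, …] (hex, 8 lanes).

→ t0 |e7|ac|dd|27|03|b4|58|1a|
→ t1 |03|d0|b4|7d|58|70|1a|3d|
→ t2 |27|03|b4|7d|58|e7|1a|3d|
→ t3 |58|d0|e7|7d|1a|70|3d|3d|

RES = [0x58, 0xd0, 0xe7, 0x7d, 0x1a, 0x70, 0x3d, 0x3d]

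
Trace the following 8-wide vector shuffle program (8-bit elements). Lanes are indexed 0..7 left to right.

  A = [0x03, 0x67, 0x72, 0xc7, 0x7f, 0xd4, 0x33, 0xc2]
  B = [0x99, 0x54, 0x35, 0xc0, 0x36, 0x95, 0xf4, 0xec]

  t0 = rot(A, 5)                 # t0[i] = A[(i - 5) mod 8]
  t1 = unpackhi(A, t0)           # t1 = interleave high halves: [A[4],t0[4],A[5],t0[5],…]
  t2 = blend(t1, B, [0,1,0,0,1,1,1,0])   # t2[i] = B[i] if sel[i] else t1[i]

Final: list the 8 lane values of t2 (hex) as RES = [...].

→ t0 |c7|7f|d4|33|c2|03|67|72|
→ t1 |7f|c2|d4|03|33|67|c2|72|
→ t2 |7f|54|d4|03|36|95|f4|72|

RES = [0x7f, 0x54, 0xd4, 0x03, 0x36, 0x95, 0xf4, 0x72]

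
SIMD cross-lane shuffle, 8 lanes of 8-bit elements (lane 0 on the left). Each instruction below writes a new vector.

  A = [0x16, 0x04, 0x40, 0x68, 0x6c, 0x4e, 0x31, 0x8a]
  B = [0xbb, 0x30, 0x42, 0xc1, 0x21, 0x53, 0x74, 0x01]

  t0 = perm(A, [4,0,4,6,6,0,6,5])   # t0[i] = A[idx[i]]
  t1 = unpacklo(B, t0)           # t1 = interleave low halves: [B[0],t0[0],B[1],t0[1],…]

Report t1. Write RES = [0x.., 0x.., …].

  t0: 6c 16 6c 31 31 16 31 4e
  t1: bb 6c 30 16 42 6c c1 31

RES = [ 0xbb  0x6c  0x30  0x16  0x42  0x6c  0xc1  0x31 ]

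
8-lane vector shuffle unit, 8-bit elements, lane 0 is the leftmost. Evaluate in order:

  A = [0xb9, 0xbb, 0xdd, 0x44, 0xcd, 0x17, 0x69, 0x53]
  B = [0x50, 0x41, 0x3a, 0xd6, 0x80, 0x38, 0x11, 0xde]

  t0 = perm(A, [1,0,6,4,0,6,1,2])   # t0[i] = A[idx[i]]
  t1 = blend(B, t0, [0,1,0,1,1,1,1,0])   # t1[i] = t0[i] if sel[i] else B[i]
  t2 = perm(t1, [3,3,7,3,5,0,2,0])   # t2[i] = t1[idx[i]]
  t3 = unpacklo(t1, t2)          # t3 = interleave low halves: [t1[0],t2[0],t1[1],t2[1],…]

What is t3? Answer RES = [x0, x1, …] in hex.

  t0: bb b9 69 cd b9 69 bb dd
  t1: 50 b9 3a cd b9 69 bb de
  t2: cd cd de cd 69 50 3a 50
  t3: 50 cd b9 cd 3a de cd cd

RES = [0x50, 0xcd, 0xb9, 0xcd, 0x3a, 0xde, 0xcd, 0xcd]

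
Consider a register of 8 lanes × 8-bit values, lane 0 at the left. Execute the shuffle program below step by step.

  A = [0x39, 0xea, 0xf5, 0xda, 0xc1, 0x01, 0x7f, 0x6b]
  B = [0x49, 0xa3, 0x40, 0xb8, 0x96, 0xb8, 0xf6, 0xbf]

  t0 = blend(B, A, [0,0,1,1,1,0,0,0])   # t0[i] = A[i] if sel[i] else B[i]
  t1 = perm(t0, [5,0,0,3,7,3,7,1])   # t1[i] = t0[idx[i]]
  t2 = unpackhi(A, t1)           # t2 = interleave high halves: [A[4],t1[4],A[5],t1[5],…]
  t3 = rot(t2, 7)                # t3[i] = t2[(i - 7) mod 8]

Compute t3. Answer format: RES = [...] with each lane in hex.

t0 = [0x49, 0xa3, 0xf5, 0xda, 0xc1, 0xb8, 0xf6, 0xbf]
t1 = [0xb8, 0x49, 0x49, 0xda, 0xbf, 0xda, 0xbf, 0xa3]
t2 = [0xc1, 0xbf, 0x01, 0xda, 0x7f, 0xbf, 0x6b, 0xa3]
t3 = [0xbf, 0x01, 0xda, 0x7f, 0xbf, 0x6b, 0xa3, 0xc1]

RES = [0xbf, 0x01, 0xda, 0x7f, 0xbf, 0x6b, 0xa3, 0xc1]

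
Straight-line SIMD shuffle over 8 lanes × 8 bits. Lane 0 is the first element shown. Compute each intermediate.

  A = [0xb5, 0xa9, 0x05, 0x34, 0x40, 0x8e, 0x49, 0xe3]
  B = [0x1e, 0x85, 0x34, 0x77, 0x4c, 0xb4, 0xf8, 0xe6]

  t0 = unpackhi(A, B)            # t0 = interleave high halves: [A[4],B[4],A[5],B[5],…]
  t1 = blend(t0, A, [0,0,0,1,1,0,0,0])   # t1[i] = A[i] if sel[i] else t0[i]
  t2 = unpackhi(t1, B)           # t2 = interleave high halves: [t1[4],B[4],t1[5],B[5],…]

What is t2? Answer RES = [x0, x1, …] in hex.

RES = [ 0x40  0x4c  0xf8  0xb4  0xe3  0xf8  0xe6  0xe6 ]

→ t0 |40|4c|8e|b4|49|f8|e3|e6|
→ t1 |40|4c|8e|34|40|f8|e3|e6|
→ t2 |40|4c|f8|b4|e3|f8|e6|e6|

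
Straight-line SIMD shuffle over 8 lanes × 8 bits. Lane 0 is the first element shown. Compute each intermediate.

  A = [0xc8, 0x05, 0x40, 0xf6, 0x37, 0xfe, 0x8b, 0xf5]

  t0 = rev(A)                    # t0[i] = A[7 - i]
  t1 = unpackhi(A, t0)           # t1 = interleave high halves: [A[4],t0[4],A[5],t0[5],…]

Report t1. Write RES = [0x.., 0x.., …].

t0 = [0xf5, 0x8b, 0xfe, 0x37, 0xf6, 0x40, 0x05, 0xc8]
t1 = [0x37, 0xf6, 0xfe, 0x40, 0x8b, 0x05, 0xf5, 0xc8]

RES = [0x37, 0xf6, 0xfe, 0x40, 0x8b, 0x05, 0xf5, 0xc8]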